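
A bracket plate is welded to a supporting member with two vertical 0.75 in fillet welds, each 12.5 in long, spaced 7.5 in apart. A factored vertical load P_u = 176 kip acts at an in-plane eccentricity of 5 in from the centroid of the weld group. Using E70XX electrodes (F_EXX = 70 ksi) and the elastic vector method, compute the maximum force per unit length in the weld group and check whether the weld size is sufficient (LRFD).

f_max ≈ 14.4 kip/in; adequate

Total weld length L_w = 25 in. Treat welds as unit-width lines.
Polar moment about centroid: J = 2[d³/12 + d(b/2)²] = 2[12.5³/12 + 12.5×3.75²] = 677.1 in³.
Direct shear f_v = P/L_w = 176 / 25 = 7.04 kip/in (vertical).
Torsion M = P·e = 176 × 5 = 880 kip·in.
Critical point at (x, y) = (3.75, 6.25) from centroid. f_tx = M·y/J = 8.123 kip/in; f_ty = M·x/J = 4.874 kip/in.
Resultant f_max = √[f_tx² + (f_v + f_ty)²] = √[8.123² + (7.04 + 4.874)²] = 14.42 kip/in.
Capacity per unit length: φr_n = 0.75 × 0.6 × 70 × (0.707 × 0.75) = 16.7 kip/in.
14.42 ≤ 16.7 → adequate.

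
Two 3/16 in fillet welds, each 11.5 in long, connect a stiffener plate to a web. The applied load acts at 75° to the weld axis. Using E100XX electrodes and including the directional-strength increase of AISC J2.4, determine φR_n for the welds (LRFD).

E100XX → F_EXX = 100 ksi.
t_e = 0.707 × 0.1875 = 0.1326 in; A_we = 0.1326 × 23 = 3.049 in².
Directional factor: 1.0 + 0.5 sin^1.5(75°) = 1.475.
F_nw = 0.6 × 100 × 1.475 = 88.48 ksi.
φR_n = 0.75 × 88.48 × 3.049 = 202.3 kips.

φR_n ≈ 202 kips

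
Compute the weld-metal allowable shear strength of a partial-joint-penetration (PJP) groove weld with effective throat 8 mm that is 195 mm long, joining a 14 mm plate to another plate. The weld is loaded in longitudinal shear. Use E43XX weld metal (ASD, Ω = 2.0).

R_n/Ω ≈ 201 kN

E43XX → F_EXX = 430 MPa.
Effective throat (given) t_e = 8 mm.
A_we = 8 × 195 = 1560 mm².
F_nw = 0.6 F_EXX = 258 MPa.
R_n/Ω = (258 × 1560) / 2.0 × 10⁻³ = 201.2 kN.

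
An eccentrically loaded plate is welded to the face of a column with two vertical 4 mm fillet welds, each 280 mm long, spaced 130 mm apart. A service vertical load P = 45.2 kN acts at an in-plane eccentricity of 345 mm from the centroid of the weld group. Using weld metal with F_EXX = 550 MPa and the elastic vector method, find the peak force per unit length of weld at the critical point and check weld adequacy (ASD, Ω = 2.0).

Total weld length L_w = 560 mm. Treat welds as unit-width lines.
Polar moment about centroid: J = 2[d³/12 + d(b/2)²] = 2[280³/12 + 280×65²] = 6025000 mm³.
Direct shear f_v = P/L_w = 45.2×10³ / 560 = 80.71 N/mm (vertical).
Torsion M = P·e = 45.2×10³ × 345 = 15594000 N·mm.
Critical point at (x, y) = (65, 140) from centroid. f_tx = M·y/J = 362.4 N/mm; f_ty = M·x/J = 168.2 N/mm.
Resultant f_max = √[f_tx² + (f_v + f_ty)²] = √[362.4² + (80.71 + 168.2)²] = 439.6 N/mm.
Capacity per unit length: r_n/Ω = (1/2.0) × 0.6 × 550 × (0.707 × 4) = 466.6 N/mm.
439.6 ≤ 466.6 → adequate.

f_max ≈ 440 N/mm; adequate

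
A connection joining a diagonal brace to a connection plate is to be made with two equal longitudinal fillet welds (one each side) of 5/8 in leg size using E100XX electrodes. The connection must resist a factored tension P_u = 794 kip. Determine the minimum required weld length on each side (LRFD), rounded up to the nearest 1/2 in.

L = 20 in on each side

E100XX → F_EXX = 100 ksi.
Throat t_e = 0.707 × 0.625 = 0.4419 in.
φr_n = 0.75 × 0.6 × 100 × 0.4419 = 19.88 kip/in.
L_req = P_u / φr_n = 794 / 19.88 = 39.93 in total.
Per side: 39.93 / 2 = 19.97 in.
Round up → use L = 20 in on each side.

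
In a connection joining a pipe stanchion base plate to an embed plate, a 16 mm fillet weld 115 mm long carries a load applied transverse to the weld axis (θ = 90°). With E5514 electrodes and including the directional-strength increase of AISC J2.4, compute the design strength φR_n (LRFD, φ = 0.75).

φR_n ≈ 483 kN

E55XX → F_EXX = 550 MPa.
t_e = 0.707 × 16 = 11.31 mm; A_we = 11.31 × 115 = 1301 mm².
Directional factor: 1.0 + 0.5 sin^1.5(90°) = 1.5.
F_nw = 0.6 × 550 × 1.5 = 495 MPa.
φR_n = 0.75 × 495 × 1301 × 10⁻³ = 483 kN.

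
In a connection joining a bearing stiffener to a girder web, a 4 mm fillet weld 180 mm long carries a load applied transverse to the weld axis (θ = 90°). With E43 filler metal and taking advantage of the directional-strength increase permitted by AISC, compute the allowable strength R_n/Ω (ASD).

R_n/Ω ≈ 98.5 kN

E43XX → F_EXX = 430 MPa.
t_e = 0.707 × 4 = 2.828 mm; A_we = 2.828 × 180 = 509 mm².
Directional factor: 1.0 + 0.5 sin^1.5(90°) = 1.5.
F_nw = 0.6 × 430 × 1.5 = 387 MPa.
R_n/Ω = (387 × 509) / 2.0 × 10⁻³ = 98.5 kN.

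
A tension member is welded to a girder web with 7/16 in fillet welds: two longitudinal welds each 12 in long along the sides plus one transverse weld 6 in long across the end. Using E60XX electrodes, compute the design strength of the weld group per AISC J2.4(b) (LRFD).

E60XX → F_EXX = 60 ksi.
t_e = 0.707 × 0.4375 = 0.3093 in.
R_nwl = 0.6 × 60 × 0.3093 × 24 = 267.2 kips (longitudinal, 2 welds).
R_nwt = 0.6 × 60 × 0.3093 × 6 = 66.81 kips (transverse, base value).
(i) R_nwl + R_nwt = 334.1 kips; (ii) 0.85 R_nwl + 1.5 R_nwt = 327.4 kips.
R_n = max = 334.1 kips [governs: (i)]; φR_n = 250.5 kips.

φR_n ≈ 251 kips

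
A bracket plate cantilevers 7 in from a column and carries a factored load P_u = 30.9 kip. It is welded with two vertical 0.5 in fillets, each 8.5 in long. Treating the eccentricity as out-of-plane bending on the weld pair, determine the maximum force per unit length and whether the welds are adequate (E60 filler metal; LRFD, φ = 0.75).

E60XX → F_EXX = 60 ksi.
L_w = 2 × 8.5 = 17 in; section modulus (unit throat) S = 2 × L²/6 = 24.08 in².
Direct shear f_v = P/L_w = 30.9/17 = 1.818 kip/in.
Moment M = P × e = 30.9 × 7 = 216.3 kip·in; bending f_b = M/S = 8.981 kip/in.
f_max = √(f_v² + f_b²) = √(1.818² + 8.981²) = 9.163 kip/in.
φr_n = 0.75 × 0.6 × 60 × (0.707 × 0.5) = 9.544 kip/in → adequate.

f_max ≈ 9.16 kip/in; adequate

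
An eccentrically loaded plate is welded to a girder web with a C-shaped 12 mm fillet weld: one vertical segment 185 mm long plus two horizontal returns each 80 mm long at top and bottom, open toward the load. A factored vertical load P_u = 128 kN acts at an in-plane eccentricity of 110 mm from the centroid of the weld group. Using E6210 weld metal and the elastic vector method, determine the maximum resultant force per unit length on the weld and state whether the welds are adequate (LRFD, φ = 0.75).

E62XX → F_EXX = 620 MPa.
Total weld length L_w = 345 mm. Treat welds as unit-width lines.
Centroid: x̄ = 2×80×40 / 345 = 18.55 mm from the vertical weld.
Polar moment about centroid: J = I_x + I_y = [185³/12 + 2×80×92.5²] + [185×18.55² + 2(80³/12 + 80×21.45²)] = 2119000 mm³.
Direct shear f_v = P/L_w = 128×10³ / 345 = 371 N/mm (vertical).
Torsion M = P·e = 128×10³ × 110 = 14080000 N·mm.
Critical point at (x, y) = (61.45, 92.5) from centroid. f_tx = M·y/J = 614.6 N/mm; f_ty = M·x/J = 408.3 N/mm.
Resultant f_max = √[f_tx² + (f_v + f_ty)²] = √[614.6² + (371 + 408.3)²] = 992.4 N/mm.
Capacity per unit length: φr_n = 0.75 × 0.6 × 620 × (0.707 × 12) = 2367 N/mm.
992.4 ≤ 2367 → adequate.

f_max ≈ 992 N/mm; adequate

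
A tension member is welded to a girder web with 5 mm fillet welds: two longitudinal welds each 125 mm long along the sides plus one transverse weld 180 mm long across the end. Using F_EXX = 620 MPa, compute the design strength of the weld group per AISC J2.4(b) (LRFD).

φR_n ≈ 476 kN

t_e = 0.707 × 5 = 3.535 mm.
R_nwl = 0.6 × 620 × 3.535 × 250 × 10⁻³ = 328.8 kN (longitudinal, 2 welds).
R_nwt = 0.6 × 620 × 3.535 × 180 × 10⁻³ = 236.7 kN (transverse, base value).
(i) R_nwl + R_nwt = 565.5 kN; (ii) 0.85 R_nwl + 1.5 R_nwt = 634.5 kN.
R_n = max = 634.5 kN [governs: (ii)]; φR_n = 475.9 kN.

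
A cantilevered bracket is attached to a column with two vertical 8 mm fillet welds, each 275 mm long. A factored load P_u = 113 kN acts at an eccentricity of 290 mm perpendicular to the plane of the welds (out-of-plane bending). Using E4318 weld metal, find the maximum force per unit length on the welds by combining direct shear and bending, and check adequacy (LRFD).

f_max ≈ 1320 N/mm; NOT adequate

E43XX → F_EXX = 430 MPa.
L_w = 2 × 275 = 550 mm; section modulus (unit throat) S = 2 × L²/6 = 25210 mm².
Direct shear f_v = P/L_w = 113×10³/550 = 205.5 N/mm.
Moment M = P × e = 113×10³ × 290 = 32770000 N·mm; bending f_b = M/S = 1300 N/mm.
f_max = √(f_v² + f_b²) = √(205.5² + 1300²) = 1316 N/mm.
φr_n = 0.75 × 0.6 × 430 × (0.707 × 8) = 1094 N/mm → NOT adequate.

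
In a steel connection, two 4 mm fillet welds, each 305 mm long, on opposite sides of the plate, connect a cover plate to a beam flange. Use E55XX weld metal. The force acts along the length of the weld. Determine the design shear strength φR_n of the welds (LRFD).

φR_n ≈ 427 kN

E55XX → F_EXX = 550 MPa.
Effective throat t_e = 0.707 × 4 = 2.828 mm.
Total length L = 610 mm; A_we = 2.828 × 610 = 1725 mm².
F_nw = 0.6 F_EXX = 0.6 × 550 = 330 MPa.
φR_n = 0.75 × 330 × 1725 × 10⁻³ = 427 kN.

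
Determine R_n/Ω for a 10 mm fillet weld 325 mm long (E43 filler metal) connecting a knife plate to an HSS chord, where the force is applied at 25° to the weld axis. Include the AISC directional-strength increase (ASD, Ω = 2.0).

R_n/Ω ≈ 337 kN

E43XX → F_EXX = 430 MPa.
t_e = 0.707 × 10 = 7.07 mm; A_we = 7.07 × 325 = 2298 mm².
Directional factor: 1.0 + 0.5 sin^1.5(25°) = 1.137.
F_nw = 0.6 × 430 × 1.137 = 293.4 MPa.
R_n/Ω = (293.4 × 2298) / 2.0 × 10⁻³ = 337.1 kN.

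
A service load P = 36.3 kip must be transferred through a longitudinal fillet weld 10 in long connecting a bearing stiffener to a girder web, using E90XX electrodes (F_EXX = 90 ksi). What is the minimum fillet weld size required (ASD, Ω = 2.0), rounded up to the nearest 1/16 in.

w = 1/4 in

Total weld length L = 10 in.
Required throat t_e = P × Ω / (0.6 F_EXX × L) = 36.3 × 2.0 / (0.6 × 90 × 10) = 0.1344 in.
Required leg w = t_e / 0.707 = 0.1902 in → use 1/4 in.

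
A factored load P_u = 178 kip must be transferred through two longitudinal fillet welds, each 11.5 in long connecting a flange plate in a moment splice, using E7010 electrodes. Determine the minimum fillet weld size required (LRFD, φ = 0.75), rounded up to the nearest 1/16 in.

E70XX → F_EXX = 70 ksi.
Total weld length L = 23 in.
Required throat t_e = P_u / (φ × 0.6 F_EXX × L) = 178 / (0.75 × 0.6 × 70 × 23) = 0.2457 in.
Required leg w = t_e / 0.707 = 0.3475 in → use 3/8 in.

w = 3/8 in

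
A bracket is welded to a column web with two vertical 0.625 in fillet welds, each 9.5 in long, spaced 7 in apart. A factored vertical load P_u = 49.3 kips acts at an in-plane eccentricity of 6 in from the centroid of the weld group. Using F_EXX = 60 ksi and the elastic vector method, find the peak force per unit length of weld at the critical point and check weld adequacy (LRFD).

Total weld length L_w = 19 in. Treat welds as unit-width lines.
Polar moment about centroid: J = 2[d³/12 + d(b/2)²] = 2[9.5³/12 + 9.5×3.5²] = 375.6 in³.
Direct shear f_v = P/L_w = 49.3 / 19 = 2.595 kip/in (vertical).
Torsion M = P·e = 49.3 × 6 = 295.8 kip·in.
Critical point at (x, y) = (3.5, 4.75) from centroid. f_tx = M·y/J = 3.74 kip/in; f_ty = M·x/J = 2.756 kip/in.
Resultant f_max = √[f_tx² + (f_v + f_ty)²] = √[3.74² + (2.595 + 2.756)²] = 6.528 kip/in.
Capacity per unit length: φr_n = 0.75 × 0.6 × 60 × (0.707 × 0.625) = 11.93 kip/in.
6.528 ≤ 11.93 → adequate.

f_max ≈ 6.53 kip/in; adequate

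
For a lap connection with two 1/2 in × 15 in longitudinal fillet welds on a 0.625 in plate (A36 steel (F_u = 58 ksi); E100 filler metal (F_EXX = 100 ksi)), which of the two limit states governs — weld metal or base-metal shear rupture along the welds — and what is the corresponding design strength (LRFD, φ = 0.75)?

t_e = 0.707 × 0.5 = 0.3535 in; L = 30 in.
Weld metal: φR_n = 0.75 × 0.6 × 100 × 0.3535 × 30 = 477.2 kip.
Base metal (shear rupture): φR_n = 0.75 × 0.6 × 58 × 0.625 × 30 = 489.4 kip.
Governing: weld metal.

φR_n ≈ 477 kip (weld metal governs)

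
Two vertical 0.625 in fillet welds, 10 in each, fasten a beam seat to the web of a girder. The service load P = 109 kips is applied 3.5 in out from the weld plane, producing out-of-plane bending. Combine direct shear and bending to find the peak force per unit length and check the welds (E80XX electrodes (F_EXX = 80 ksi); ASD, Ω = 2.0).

f_max ≈ 12.7 kip/in; NOT adequate

L_w = 2 × 10 = 20 in; section modulus (unit throat) S = 2 × L²/6 = 33.33 in².
Direct shear f_v = P/L_w = 109/20 = 5.45 kip/in.
Moment M = P × e = 109 × 3.5 = 381.5 kip·in; bending f_b = M/S = 11.44 kip/in.
f_max = √(f_v² + f_b²) = √(5.45² + 11.44²) = 12.68 kip/in.
r_n/Ω = (1/2.0) × 0.6 × 80 × (0.707 × 0.625) = 10.6 kip/in → NOT adequate.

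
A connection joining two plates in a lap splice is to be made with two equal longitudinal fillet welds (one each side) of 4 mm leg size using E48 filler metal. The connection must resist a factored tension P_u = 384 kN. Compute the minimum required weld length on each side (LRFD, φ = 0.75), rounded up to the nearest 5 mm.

L = 315 mm on each side

E48XX → F_EXX = 480 MPa.
Throat t_e = 0.707 × 4 = 2.828 mm.
φr_n = 0.75 × 0.6 × 480 × 2.828 × 10⁻³ = 0.6108 kN/mm.
L_req = P_u / φr_n = 384 / 0.6108 = 628.6 mm total.
Per side: 628.6 / 2 = 314.3 mm.
Round up → use L = 315 mm on each side.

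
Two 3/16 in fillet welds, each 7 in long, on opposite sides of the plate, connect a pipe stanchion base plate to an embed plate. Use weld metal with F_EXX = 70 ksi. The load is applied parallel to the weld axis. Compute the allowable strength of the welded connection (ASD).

R_n/Ω ≈ 39 kip

Effective throat t_e = 0.707 × 0.1875 = 0.1326 in.
Total length L = 14 in; A_we = 0.1326 × 14 = 1.856 in².
F_nw = 0.6 F_EXX = 0.6 × 70 = 42 ksi.
R_n = 42 × 1.856 = 77.95 kip; R_n/Ω = 77.95/2.0 = 38.97 kip.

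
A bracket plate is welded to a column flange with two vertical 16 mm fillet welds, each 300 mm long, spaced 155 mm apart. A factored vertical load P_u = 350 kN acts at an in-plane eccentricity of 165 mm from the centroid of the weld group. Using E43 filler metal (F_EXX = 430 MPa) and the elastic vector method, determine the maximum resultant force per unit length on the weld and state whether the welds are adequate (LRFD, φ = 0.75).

f_max ≈ 1560 N/mm; adequate

Total weld length L_w = 600 mm. Treat welds as unit-width lines.
Polar moment about centroid: J = 2[d³/12 + d(b/2)²] = 2[300³/12 + 300×77.5²] = 8104000 mm³.
Direct shear f_v = P/L_w = 350×10³ / 600 = 583.3 N/mm (vertical).
Torsion M = P·e = 350×10³ × 165 = 57750000 N·mm.
Critical point at (x, y) = (77.5, 150) from centroid. f_tx = M·y/J = 1069 N/mm; f_ty = M·x/J = 552.3 N/mm.
Resultant f_max = √[f_tx² + (f_v + f_ty)²] = √[1069² + (583.3 + 552.3)²] = 1560 N/mm.
Capacity per unit length: φr_n = 0.75 × 0.6 × 430 × (0.707 × 16) = 2189 N/mm.
1560 ≤ 2189 → adequate.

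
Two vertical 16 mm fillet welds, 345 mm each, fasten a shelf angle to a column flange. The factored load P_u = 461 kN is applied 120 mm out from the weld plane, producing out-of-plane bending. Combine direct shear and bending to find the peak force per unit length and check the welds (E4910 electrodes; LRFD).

E49XX → F_EXX = 490 MPa.
L_w = 2 × 345 = 690 mm; section modulus (unit throat) S = 2 × L²/6 = 39680 mm².
Direct shear f_v = P/L_w = 461×10³/690 = 668.1 N/mm.
Moment M = P × e = 461×10³ × 120 = 55320000 N·mm; bending f_b = M/S = 1394 N/mm.
f_max = √(f_v² + f_b²) = √(668.1² + 1394²) = 1546 N/mm.
φr_n = 0.75 × 0.6 × 490 × (0.707 × 16) = 2494 N/mm → adequate.

f_max ≈ 1550 N/mm; adequate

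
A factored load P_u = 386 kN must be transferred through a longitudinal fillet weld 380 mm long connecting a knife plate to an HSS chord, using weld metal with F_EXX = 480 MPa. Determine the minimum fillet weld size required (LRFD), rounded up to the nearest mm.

w = 7 mm

Total weld length L = 380 mm.
Required throat t_e = P_u / (φ × 0.6 F_EXX × L) = 386 / (0.75 × 0.6 × 480 × 380 × 10⁻³) = 4.703 mm.
Required leg w = t_e / 0.707 = 6.652 mm → use 7 mm.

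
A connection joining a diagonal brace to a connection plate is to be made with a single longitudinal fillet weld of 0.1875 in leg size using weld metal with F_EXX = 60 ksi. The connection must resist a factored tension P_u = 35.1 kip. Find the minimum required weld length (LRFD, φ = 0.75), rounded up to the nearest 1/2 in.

Throat t_e = 0.707 × 0.1875 = 0.1326 in.
φr_n = 0.75 × 0.6 × 60 × 0.1326 = 3.579 kip/in.
L_req = P_u / φr_n = 35.1 / 3.579 = 9.807 in total.
Round up → use L = 10 in.

L = 10 in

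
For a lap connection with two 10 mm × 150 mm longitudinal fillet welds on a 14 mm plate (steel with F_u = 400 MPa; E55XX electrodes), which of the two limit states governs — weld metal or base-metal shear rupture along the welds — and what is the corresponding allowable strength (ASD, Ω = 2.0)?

E55XX → F_EXX = 550 MPa.
t_e = 0.707 × 10 = 7.07 mm; L = 300 mm.
Weld metal: R_n/Ω = (1/2.0) × 0.6 × 550 × 7.07 × 300 × 10⁻³ = 350 kN.
Base metal (shear rupture): R_n/Ω = (1/2.0) × 0.6 × 400 × 14 × 300 × 10⁻³ = 504 kN.
Governing: weld metal.

R_n/Ω ≈ 350 kN (weld metal governs)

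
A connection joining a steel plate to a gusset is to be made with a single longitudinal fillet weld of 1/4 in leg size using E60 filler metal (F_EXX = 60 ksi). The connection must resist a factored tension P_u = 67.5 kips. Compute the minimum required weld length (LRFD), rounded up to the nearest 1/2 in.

Throat t_e = 0.707 × 0.25 = 0.1767 in.
φr_n = 0.75 × 0.6 × 60 × 0.1767 = 4.772 kips/in.
L_req = P_u / φr_n = 67.5 / 4.772 = 14.14 in total.
Round up → use L = 14.5 in.

L = 14.5 in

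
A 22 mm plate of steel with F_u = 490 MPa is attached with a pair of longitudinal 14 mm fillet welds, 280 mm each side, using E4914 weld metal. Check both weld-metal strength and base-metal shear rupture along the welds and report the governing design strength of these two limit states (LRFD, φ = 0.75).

E49XX → F_EXX = 490 MPa.
t_e = 0.707 × 14 = 9.898 mm; L = 560 mm.
Weld metal: φR_n = 0.75 × 0.6 × 490 × 9.898 × 560 × 10⁻³ = 1222 kN.
Base metal (shear rupture): φR_n = 0.75 × 0.6 × 490 × 22 × 560 × 10⁻³ = 2717 kN.
Governing: weld metal.

φR_n ≈ 1220 kN (weld metal governs)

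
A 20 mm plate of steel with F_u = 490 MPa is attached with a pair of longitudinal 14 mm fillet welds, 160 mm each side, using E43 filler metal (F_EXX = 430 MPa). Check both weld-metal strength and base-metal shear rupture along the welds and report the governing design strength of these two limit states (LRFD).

t_e = 0.707 × 14 = 9.898 mm; L = 320 mm.
Weld metal: φR_n = 0.75 × 0.6 × 430 × 9.898 × 320 × 10⁻³ = 612.9 kN.
Base metal (shear rupture): φR_n = 0.75 × 0.6 × 490 × 20 × 320 × 10⁻³ = 1411 kN.
Governing: weld metal.

φR_n ≈ 613 kN (weld metal governs)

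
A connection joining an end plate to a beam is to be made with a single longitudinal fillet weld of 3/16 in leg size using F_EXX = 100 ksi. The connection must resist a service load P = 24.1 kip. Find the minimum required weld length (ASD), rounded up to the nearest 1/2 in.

Throat t_e = 0.707 × 0.1875 = 0.1326 in.
r_n/Ω = (0.6 × 100 × 0.1326) / 2.0 = 3.977 kip/in.
L_req = P / (r_n/Ω) = 24.1 / 3.977 = 6.06 in total.
Round up → use L = 6.5 in.

L = 6.5 in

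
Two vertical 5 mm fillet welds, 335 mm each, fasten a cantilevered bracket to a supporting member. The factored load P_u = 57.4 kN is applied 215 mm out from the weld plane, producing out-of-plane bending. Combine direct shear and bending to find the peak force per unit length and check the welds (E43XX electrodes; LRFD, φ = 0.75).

f_max ≈ 341 N/mm; adequate

E43XX → F_EXX = 430 MPa.
L_w = 2 × 335 = 670 mm; section modulus (unit throat) S = 2 × L²/6 = 37410 mm².
Direct shear f_v = P/L_w = 57.4×10³/670 = 85.67 N/mm.
Moment M = P × e = 57.4×10³ × 215 = 12341000 N·mm; bending f_b = M/S = 329.9 N/mm.
f_max = √(f_v² + f_b²) = √(85.67² + 329.9²) = 340.8 N/mm.
φr_n = 0.75 × 0.6 × 430 × (0.707 × 5) = 684 N/mm → adequate.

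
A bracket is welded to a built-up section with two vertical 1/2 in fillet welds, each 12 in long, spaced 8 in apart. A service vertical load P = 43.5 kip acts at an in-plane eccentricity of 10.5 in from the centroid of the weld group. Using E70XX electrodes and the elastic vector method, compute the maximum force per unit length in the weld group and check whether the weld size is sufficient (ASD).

f_max ≈ 6.1 kip/in; adequate

E70XX → F_EXX = 70 ksi.
Total weld length L_w = 24 in. Treat welds as unit-width lines.
Polar moment about centroid: J = 2[d³/12 + d(b/2)²] = 2[12³/12 + 12×4²] = 672 in³.
Direct shear f_v = P/L_w = 43.5 / 24 = 1.812 kip/in (vertical).
Torsion M = P·e = 43.5 × 10.5 = 456.75 kip·in.
Critical point at (x, y) = (4, 6) from centroid. f_tx = M·y/J = 4.078 kip/in; f_ty = M·x/J = 2.719 kip/in.
Resultant f_max = √[f_tx² + (f_v + f_ty)²] = √[4.078² + (1.812 + 2.719)²] = 6.096 kip/in.
Capacity per unit length: r_n/Ω = (1/2.0) × 0.6 × 70 × (0.707 × 0.5) = 7.423 kip/in.
6.096 ≤ 7.423 → adequate.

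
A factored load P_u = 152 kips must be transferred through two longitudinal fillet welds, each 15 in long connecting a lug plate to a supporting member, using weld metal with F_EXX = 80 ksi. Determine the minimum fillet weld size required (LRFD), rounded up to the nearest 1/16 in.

w = 1/4 in

Total weld length L = 30 in.
Required throat t_e = P_u / (φ × 0.6 F_EXX × L) = 152 / (0.75 × 0.6 × 80 × 30) = 0.1407 in.
Required leg w = t_e / 0.707 = 0.1991 in → use 1/4 in.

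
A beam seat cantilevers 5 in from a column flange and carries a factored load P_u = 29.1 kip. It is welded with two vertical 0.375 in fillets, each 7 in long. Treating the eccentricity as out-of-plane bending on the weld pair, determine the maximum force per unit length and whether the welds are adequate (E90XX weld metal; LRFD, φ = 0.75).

E90XX → F_EXX = 90 ksi.
L_w = 2 × 7 = 14 in; section modulus (unit throat) S = 2 × L²/6 = 16.33 in².
Direct shear f_v = P/L_w = 29.1/14 = 2.079 kip/in.
Moment M = P × e = 29.1 × 5 = 145.5 kip·in; bending f_b = M/S = 8.908 kip/in.
f_max = √(f_v² + f_b²) = √(2.079² + 8.908²) = 9.147 kip/in.
φr_n = 0.75 × 0.6 × 90 × (0.707 × 0.375) = 10.74 kip/in → adequate.

f_max ≈ 9.15 kip/in; adequate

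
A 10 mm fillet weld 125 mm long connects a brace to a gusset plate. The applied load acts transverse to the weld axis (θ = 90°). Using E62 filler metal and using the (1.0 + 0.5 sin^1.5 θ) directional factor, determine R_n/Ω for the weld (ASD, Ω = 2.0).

R_n/Ω ≈ 247 kN

E62XX → F_EXX = 620 MPa.
t_e = 0.707 × 10 = 7.07 mm; A_we = 7.07 × 125 = 883.7 mm².
Directional factor: 1.0 + 0.5 sin^1.5(90°) = 1.5.
F_nw = 0.6 × 620 × 1.5 = 558 MPa.
R_n/Ω = (558 × 883.7) / 2.0 × 10⁻³ = 246.6 kN.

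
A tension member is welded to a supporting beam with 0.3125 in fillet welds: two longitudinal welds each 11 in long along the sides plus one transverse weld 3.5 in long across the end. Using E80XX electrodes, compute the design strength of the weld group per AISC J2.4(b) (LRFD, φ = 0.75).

E80XX → F_EXX = 80 ksi.
t_e = 0.707 × 0.3125 = 0.2209 in.
R_nwl = 0.6 × 80 × 0.2209 × 22 = 233.3 kips (longitudinal, 2 welds).
R_nwt = 0.6 × 80 × 0.2209 × 3.5 = 37.12 kips (transverse, base value).
(i) R_nwl + R_nwt = 270.4 kips; (ii) 0.85 R_nwl + 1.5 R_nwt = 254 kips.
R_n = max = 270.4 kips [governs: (i)]; φR_n = 202.8 kips.

φR_n ≈ 203 kips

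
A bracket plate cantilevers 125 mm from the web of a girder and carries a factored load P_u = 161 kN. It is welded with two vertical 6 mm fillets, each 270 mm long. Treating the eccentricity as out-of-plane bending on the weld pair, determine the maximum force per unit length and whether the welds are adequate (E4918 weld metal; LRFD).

f_max ≈ 880 N/mm; adequate

E49XX → F_EXX = 490 MPa.
L_w = 2 × 270 = 540 mm; section modulus (unit throat) S = 2 × L²/6 = 24300 mm².
Direct shear f_v = P/L_w = 161×10³/540 = 298.1 N/mm.
Moment M = P × e = 161×10³ × 125 = 20125000 N·mm; bending f_b = M/S = 828.2 N/mm.
f_max = √(f_v² + f_b²) = √(298.1² + 828.2²) = 880.2 N/mm.
φr_n = 0.75 × 0.6 × 490 × (0.707 × 6) = 935.4 N/mm → adequate.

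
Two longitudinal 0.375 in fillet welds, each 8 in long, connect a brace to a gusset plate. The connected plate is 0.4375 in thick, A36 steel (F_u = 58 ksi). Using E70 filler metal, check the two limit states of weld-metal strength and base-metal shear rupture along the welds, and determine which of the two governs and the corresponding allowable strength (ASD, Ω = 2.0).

E70XX → F_EXX = 70 ksi.
t_e = 0.707 × 0.375 = 0.2651 in; L = 16 in.
Weld metal: R_n/Ω = (1/2.0) × 0.6 × 70 × 0.2651 × 16 = 89.08 kips.
Base metal (shear rupture): R_n/Ω = (1/2.0) × 0.6 × 58 × 0.4375 × 16 = 121.8 kips.
Governing: weld metal.

R_n/Ω ≈ 89.1 kips (weld metal governs)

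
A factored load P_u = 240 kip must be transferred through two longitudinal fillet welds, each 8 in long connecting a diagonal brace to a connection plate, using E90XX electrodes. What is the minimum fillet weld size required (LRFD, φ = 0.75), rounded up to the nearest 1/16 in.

E90XX → F_EXX = 90 ksi.
Total weld length L = 16 in.
Required throat t_e = P_u / (φ × 0.6 F_EXX × L) = 240 / (0.75 × 0.6 × 90 × 16) = 0.3704 in.
Required leg w = t_e / 0.707 = 0.5239 in → use 9/16 in.

w = 9/16 in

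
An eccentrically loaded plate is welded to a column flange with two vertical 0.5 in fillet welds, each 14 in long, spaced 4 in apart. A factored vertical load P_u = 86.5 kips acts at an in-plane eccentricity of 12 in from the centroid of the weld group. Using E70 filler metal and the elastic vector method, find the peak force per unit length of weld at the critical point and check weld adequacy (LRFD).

E70XX → F_EXX = 70 ksi.
Total weld length L_w = 28 in. Treat welds as unit-width lines.
Polar moment about centroid: J = 2[d³/12 + d(b/2)²] = 2[14³/12 + 14×2²] = 569.3 in³.
Direct shear f_v = P/L_w = 86.5 / 28 = 3.089 kip/in (vertical).
Torsion M = P·e = 86.5 × 12 = 1038 kip·in.
Critical point at (x, y) = (2, 7) from centroid. f_tx = M·y/J = 12.76 kip/in; f_ty = M·x/J = 3.646 kip/in.
Resultant f_max = √[f_tx² + (f_v + f_ty)²] = √[12.76² + (3.089 + 3.646)²] = 14.43 kip/in.
Capacity per unit length: φr_n = 0.75 × 0.6 × 70 × (0.707 × 0.5) = 11.14 kip/in.
14.43 > 11.14 → NOT adequate.

f_max ≈ 14.4 kip/in; NOT adequate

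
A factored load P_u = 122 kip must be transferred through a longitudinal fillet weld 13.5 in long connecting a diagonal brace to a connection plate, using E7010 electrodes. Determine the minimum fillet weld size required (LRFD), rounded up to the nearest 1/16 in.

E70XX → F_EXX = 70 ksi.
Total weld length L = 13.5 in.
Required throat t_e = P_u / (φ × 0.6 F_EXX × L) = 122 / (0.75 × 0.6 × 70 × 13.5) = 0.2869 in.
Required leg w = t_e / 0.707 = 0.4058 in → use 7/16 in.

w = 7/16 in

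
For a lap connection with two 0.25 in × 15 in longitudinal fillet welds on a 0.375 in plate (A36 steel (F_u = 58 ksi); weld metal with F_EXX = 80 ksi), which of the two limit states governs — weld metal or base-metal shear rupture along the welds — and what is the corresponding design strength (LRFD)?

φR_n ≈ 191 kips (weld metal governs)

t_e = 0.707 × 0.25 = 0.1767 in; L = 30 in.
Weld metal: φR_n = 0.75 × 0.6 × 80 × 0.1767 × 30 = 190.9 kips.
Base metal (shear rupture): φR_n = 0.75 × 0.6 × 58 × 0.375 × 30 = 293.6 kips.
Governing: weld metal.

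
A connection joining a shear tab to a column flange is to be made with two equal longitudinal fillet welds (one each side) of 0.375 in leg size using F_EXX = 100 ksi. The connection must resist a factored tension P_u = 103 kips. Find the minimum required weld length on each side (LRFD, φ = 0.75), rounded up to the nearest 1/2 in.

Throat t_e = 0.707 × 0.375 = 0.2651 in.
φr_n = 0.75 × 0.6 × 100 × 0.2651 = 11.93 kips/in.
L_req = P_u / φr_n = 103 / 11.93 = 8.633 in total.
Per side: 8.633 / 2 = 4.317 in.
Round up → use L = 4.5 in on each side.

L = 4.5 in on each side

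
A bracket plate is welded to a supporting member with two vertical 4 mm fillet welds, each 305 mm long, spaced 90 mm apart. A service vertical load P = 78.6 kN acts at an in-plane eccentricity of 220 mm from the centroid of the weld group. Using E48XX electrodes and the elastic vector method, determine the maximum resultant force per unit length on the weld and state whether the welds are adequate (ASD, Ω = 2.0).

f_max ≈ 513 N/mm; NOT adequate

E48XX → F_EXX = 480 MPa.
Total weld length L_w = 610 mm. Treat welds as unit-width lines.
Polar moment about centroid: J = 2[d³/12 + d(b/2)²] = 2[305³/12 + 305×45²] = 5964000 mm³.
Direct shear f_v = P/L_w = 78.6×10³ / 610 = 128.9 N/mm (vertical).
Torsion M = P·e = 78.6×10³ × 220 = 17292000 N·mm.
Critical point at (x, y) = (45, 152.5) from centroid. f_tx = M·y/J = 442.2 N/mm; f_ty = M·x/J = 130.5 N/mm.
Resultant f_max = √[f_tx² + (f_v + f_ty)²] = √[442.2² + (128.9 + 130.5)²] = 512.6 N/mm.
Capacity per unit length: r_n/Ω = (1/2.0) × 0.6 × 480 × (0.707 × 4) = 407.2 N/mm.
512.6 > 407.2 → NOT adequate.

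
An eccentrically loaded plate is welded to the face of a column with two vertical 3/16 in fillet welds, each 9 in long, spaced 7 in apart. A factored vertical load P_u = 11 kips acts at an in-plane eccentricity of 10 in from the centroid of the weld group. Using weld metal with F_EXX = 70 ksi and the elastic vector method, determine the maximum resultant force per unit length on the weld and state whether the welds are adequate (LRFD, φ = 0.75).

f_max ≈ 2.26 kip/in; adequate

Total weld length L_w = 18 in. Treat welds as unit-width lines.
Polar moment about centroid: J = 2[d³/12 + d(b/2)²] = 2[9³/12 + 9×3.5²] = 342 in³.
Direct shear f_v = P/L_w = 11 / 18 = 0.6111 kip/in (vertical).
Torsion M = P·e = 11 × 10 = 110 kip·in.
Critical point at (x, y) = (3.5, 4.5) from centroid. f_tx = M·y/J = 1.447 kip/in; f_ty = M·x/J = 1.126 kip/in.
Resultant f_max = √[f_tx² + (f_v + f_ty)²] = √[1.447² + (0.6111 + 1.126)²] = 2.261 kip/in.
Capacity per unit length: φr_n = 0.75 × 0.6 × 70 × (0.707 × 0.1875) = 4.176 kip/in.
2.261 ≤ 4.176 → adequate.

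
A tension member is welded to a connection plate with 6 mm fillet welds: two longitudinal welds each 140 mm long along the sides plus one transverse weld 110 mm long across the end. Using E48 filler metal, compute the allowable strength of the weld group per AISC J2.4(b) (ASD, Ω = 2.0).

E48XX → F_EXX = 480 MPa.
t_e = 0.707 × 6 = 4.242 mm.
R_nwl = 0.6 × 480 × 4.242 × 280 × 10⁻³ = 342.1 kN (longitudinal, 2 welds).
R_nwt = 0.6 × 480 × 4.242 × 110 × 10⁻³ = 134.4 kN (transverse, base value).
(i) R_nwl + R_nwt = 476.5 kN; (ii) 0.85 R_nwl + 1.5 R_nwt = 492.3 kN.
R_n = max = 492.3 kN [governs: (ii)]; R_n/Ω = 246.2 kN.

R_n/Ω ≈ 246 kN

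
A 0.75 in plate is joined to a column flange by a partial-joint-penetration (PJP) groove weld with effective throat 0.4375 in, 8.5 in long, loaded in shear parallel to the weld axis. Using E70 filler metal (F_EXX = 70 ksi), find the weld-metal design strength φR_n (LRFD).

Effective throat (given) t_e = 0.4375 in.
A_we = 0.4375 × 8.5 = 3.719 in².
F_nw = 0.6 F_EXX = 42 ksi.
φR_n = 0.75 × 42 × 3.719 = 117.1 kip.

φR_n ≈ 117 kip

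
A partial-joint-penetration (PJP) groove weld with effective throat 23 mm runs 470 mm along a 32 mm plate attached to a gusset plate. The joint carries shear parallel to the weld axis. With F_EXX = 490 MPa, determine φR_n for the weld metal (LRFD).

φR_n ≈ 2380 kN

Effective throat (given) t_e = 23 mm.
A_we = 23 × 470 = 10810 mm².
F_nw = 0.6 F_EXX = 294 MPa.
φR_n = 0.75 × 294 × 10810 × 10⁻³ = 2384 kN.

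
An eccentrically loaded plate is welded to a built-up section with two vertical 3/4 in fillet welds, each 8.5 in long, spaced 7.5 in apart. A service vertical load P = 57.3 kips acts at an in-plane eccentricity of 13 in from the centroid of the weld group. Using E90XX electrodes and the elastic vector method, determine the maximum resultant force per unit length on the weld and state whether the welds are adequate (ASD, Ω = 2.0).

f_max ≈ 14.8 kip/in; NOT adequate

E90XX → F_EXX = 90 ksi.
Total weld length L_w = 17 in. Treat welds as unit-width lines.
Polar moment about centroid: J = 2[d³/12 + d(b/2)²] = 2[8.5³/12 + 8.5×3.75²] = 341.4 in³.
Direct shear f_v = P/L_w = 57.3 / 17 = 3.371 kip/in (vertical).
Torsion M = P·e = 57.3 × 13 = 744.9 kip·in.
Critical point at (x, y) = (3.75, 4.25) from centroid. f_tx = M·y/J = 9.273 kip/in; f_ty = M·x/J = 8.182 kip/in.
Resultant f_max = √[f_tx² + (f_v + f_ty)²] = √[9.273² + (3.371 + 8.182)²] = 14.81 kip/in.
Capacity per unit length: r_n/Ω = (1/2.0) × 0.6 × 90 × (0.707 × 0.75) = 14.32 kip/in.
14.81 > 14.32 → NOT adequate.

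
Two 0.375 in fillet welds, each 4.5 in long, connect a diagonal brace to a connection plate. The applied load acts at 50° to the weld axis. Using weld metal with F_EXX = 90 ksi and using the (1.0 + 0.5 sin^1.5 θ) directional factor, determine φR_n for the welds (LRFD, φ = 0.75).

φR_n ≈ 129 kips

t_e = 0.707 × 0.375 = 0.2651 in; A_we = 0.2651 × 9 = 2.386 in².
Directional factor: 1.0 + 0.5 sin^1.5(50°) = 1.335.
F_nw = 0.6 × 90 × 1.335 = 72.1 ksi.
φR_n = 0.75 × 72.1 × 2.386 = 129 kips.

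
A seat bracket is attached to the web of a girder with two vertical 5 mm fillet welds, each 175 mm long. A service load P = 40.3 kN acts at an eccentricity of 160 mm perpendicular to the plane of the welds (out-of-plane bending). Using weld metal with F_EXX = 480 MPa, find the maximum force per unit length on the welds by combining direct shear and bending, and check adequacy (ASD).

L_w = 2 × 175 = 350 mm; section modulus (unit throat) S = 2 × L²/6 = 10210 mm².
Direct shear f_v = P/L_w = 40.3×10³/350 = 115.1 N/mm.
Moment M = P × e = 40.3×10³ × 160 = 6448000 N·mm; bending f_b = M/S = 631.6 N/mm.
f_max = √(f_v² + f_b²) = √(115.1² + 631.6²) = 642 N/mm.
r_n/Ω = (1/2.0) × 0.6 × 480 × (0.707 × 5) = 509 N/mm → NOT adequate.

f_max ≈ 642 N/mm; NOT adequate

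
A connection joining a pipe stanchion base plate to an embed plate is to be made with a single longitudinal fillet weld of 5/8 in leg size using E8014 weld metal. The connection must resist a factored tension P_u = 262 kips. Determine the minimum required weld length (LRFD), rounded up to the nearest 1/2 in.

L = 16.5 in

E80XX → F_EXX = 80 ksi.
Throat t_e = 0.707 × 0.625 = 0.4419 in.
φr_n = 0.75 × 0.6 × 80 × 0.4419 = 15.91 kips/in.
L_req = P_u / φr_n = 262 / 15.91 = 16.47 in total.
Round up → use L = 16.5 in.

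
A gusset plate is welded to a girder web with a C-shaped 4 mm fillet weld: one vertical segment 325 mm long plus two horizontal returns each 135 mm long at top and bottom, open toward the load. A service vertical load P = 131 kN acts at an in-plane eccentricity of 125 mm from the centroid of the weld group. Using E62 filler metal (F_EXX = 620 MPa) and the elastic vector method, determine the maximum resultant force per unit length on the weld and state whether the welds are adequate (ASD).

f_max ≈ 445 N/mm; adequate

Total weld length L_w = 595 mm. Treat welds as unit-width lines.
Centroid: x̄ = 2×135×67.5 / 595 = 30.63 mm from the vertical weld.
Polar moment about centroid: J = I_x + I_y = [325³/12 + 2×135×162.5²] + [325×30.63² + 2(135³/12 + 135×36.87²)] = 11070000 mm³.
Direct shear f_v = P/L_w = 131×10³ / 595 = 220.2 N/mm (vertical).
Torsion M = P·e = 131×10³ × 125 = 16375000 N·mm.
Critical point at (x, y) = (104.4, 162.5) from centroid. f_tx = M·y/J = 240.3 N/mm; f_ty = M·x/J = 154.4 N/mm.
Resultant f_max = √[f_tx² + (f_v + f_ty)²] = √[240.3² + (220.2 + 154.4)²] = 445 N/mm.
Capacity per unit length: r_n/Ω = (1/2.0) × 0.6 × 620 × (0.707 × 4) = 526 N/mm.
445 ≤ 526 → adequate.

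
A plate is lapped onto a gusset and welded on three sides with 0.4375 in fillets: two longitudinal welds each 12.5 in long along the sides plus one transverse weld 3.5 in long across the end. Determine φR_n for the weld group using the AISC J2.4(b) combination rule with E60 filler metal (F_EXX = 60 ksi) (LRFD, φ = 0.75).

t_e = 0.707 × 0.4375 = 0.3093 in.
R_nwl = 0.6 × 60 × 0.3093 × 25 = 278.4 kips (longitudinal, 2 welds).
R_nwt = 0.6 × 60 × 0.3093 × 3.5 = 38.97 kips (transverse, base value).
(i) R_nwl + R_nwt = 317.4 kips; (ii) 0.85 R_nwl + 1.5 R_nwt = 295.1 kips.
R_n = max = 317.4 kips [governs: (i)]; φR_n = 238 kips.

φR_n ≈ 238 kips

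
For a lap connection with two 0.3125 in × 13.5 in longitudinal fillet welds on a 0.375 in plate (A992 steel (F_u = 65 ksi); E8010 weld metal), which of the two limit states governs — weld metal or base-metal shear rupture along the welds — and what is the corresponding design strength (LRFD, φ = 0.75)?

φR_n ≈ 215 kip (weld metal governs)

E80XX → F_EXX = 80 ksi.
t_e = 0.707 × 0.3125 = 0.2209 in; L = 27 in.
Weld metal: φR_n = 0.75 × 0.6 × 80 × 0.2209 × 27 = 214.8 kip.
Base metal (shear rupture): φR_n = 0.75 × 0.6 × 65 × 0.375 × 27 = 296.2 kip.
Governing: weld metal.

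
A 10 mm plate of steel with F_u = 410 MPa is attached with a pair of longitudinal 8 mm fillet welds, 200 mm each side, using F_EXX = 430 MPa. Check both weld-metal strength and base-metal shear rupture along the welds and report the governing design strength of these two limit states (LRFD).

φR_n ≈ 438 kN (weld metal governs)

t_e = 0.707 × 8 = 5.656 mm; L = 400 mm.
Weld metal: φR_n = 0.75 × 0.6 × 430 × 5.656 × 400 × 10⁻³ = 437.8 kN.
Base metal (shear rupture): φR_n = 0.75 × 0.6 × 410 × 10 × 400 × 10⁻³ = 738 kN.
Governing: weld metal.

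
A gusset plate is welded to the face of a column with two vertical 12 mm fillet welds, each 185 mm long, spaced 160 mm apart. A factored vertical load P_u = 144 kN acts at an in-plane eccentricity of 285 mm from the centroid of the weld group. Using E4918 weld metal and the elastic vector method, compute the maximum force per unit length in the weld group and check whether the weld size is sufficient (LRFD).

E49XX → F_EXX = 490 MPa.
Total weld length L_w = 370 mm. Treat welds as unit-width lines.
Polar moment about centroid: J = 2[d³/12 + d(b/2)²] = 2[185³/12 + 185×80²] = 3423000 mm³.
Direct shear f_v = P/L_w = 144×10³ / 370 = 389.2 N/mm (vertical).
Torsion M = P·e = 144×10³ × 285 = 41040000 N·mm.
Critical point at (x, y) = (80, 92.5) from centroid. f_tx = M·y/J = 1109 N/mm; f_ty = M·x/J = 959.1 N/mm.
Resultant f_max = √[f_tx² + (f_v + f_ty)²] = √[1109² + (389.2 + 959.1)²] = 1746 N/mm.
Capacity per unit length: φr_n = 0.75 × 0.6 × 490 × (0.707 × 12) = 1871 N/mm.
1746 ≤ 1871 → adequate.

f_max ≈ 1750 N/mm; adequate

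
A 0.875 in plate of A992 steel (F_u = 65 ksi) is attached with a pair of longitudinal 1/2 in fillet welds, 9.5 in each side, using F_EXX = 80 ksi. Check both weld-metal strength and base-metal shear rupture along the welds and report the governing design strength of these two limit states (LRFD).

φR_n ≈ 242 kip (weld metal governs)

t_e = 0.707 × 0.5 = 0.3535 in; L = 19 in.
Weld metal: φR_n = 0.75 × 0.6 × 80 × 0.3535 × 19 = 241.8 kip.
Base metal (shear rupture): φR_n = 0.75 × 0.6 × 65 × 0.875 × 19 = 486.3 kip.
Governing: weld metal.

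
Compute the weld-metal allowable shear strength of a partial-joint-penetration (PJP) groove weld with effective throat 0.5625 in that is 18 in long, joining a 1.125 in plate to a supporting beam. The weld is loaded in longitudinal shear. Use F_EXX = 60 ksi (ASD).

R_n/Ω ≈ 182 kips

Effective throat (given) t_e = 0.5625 in.
A_we = 0.5625 × 18 = 10.12 in².
F_nw = 0.6 F_EXX = 36 ksi.
R_n/Ω = (36 × 10.12) / 2.0 = 182.2 kips.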